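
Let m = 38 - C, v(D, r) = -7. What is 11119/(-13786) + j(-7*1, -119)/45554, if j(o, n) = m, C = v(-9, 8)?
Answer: -126473639/157001861 ≈ -0.80556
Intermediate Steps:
C = -7
m = 45 (m = 38 - 1*(-7) = 38 + 7 = 45)
j(o, n) = 45
11119/(-13786) + j(-7*1, -119)/45554 = 11119/(-13786) + 45/45554 = 11119*(-1/13786) + 45*(1/45554) = -11119/13786 + 45/45554 = -126473639/157001861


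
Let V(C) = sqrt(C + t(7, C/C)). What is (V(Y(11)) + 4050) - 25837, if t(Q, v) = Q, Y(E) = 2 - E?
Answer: -21787 + I*sqrt(2) ≈ -21787.0 + 1.4142*I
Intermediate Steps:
V(C) = sqrt(7 + C) (V(C) = sqrt(C + 7) = sqrt(7 + C))
(V(Y(11)) + 4050) - 25837 = (sqrt(7 + (2 - 1*11)) + 4050) - 25837 = (sqrt(7 + (2 - 11)) + 4050) - 25837 = (sqrt(7 - 9) + 4050) - 25837 = (sqrt(-2) + 4050) - 25837 = (I*sqrt(2) + 4050) - 25837 = (4050 + I*sqrt(2)) - 25837 = -21787 + I*sqrt(2)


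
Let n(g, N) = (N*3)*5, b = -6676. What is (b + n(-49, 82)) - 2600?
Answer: -8046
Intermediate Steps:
n(g, N) = 15*N (n(g, N) = (3*N)*5 = 15*N)
(b + n(-49, 82)) - 2600 = (-6676 + 15*82) - 2600 = (-6676 + 1230) - 2600 = -5446 - 2600 = -8046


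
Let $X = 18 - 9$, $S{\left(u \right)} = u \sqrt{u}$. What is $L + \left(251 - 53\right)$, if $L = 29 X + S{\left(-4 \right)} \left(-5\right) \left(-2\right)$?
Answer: $459 - 80 i \approx 459.0 - 80.0 i$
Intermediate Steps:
$S{\left(u \right)} = u^{\frac{3}{2}}$
$X = 9$ ($X = 18 - 9 = 9$)
$L = 261 - 80 i$ ($L = 29 \cdot 9 + \left(-4\right)^{\frac{3}{2}} \left(-5\right) \left(-2\right) = 261 + - 8 i \left(-5\right) \left(-2\right) = 261 + 40 i \left(-2\right) = 261 - 80 i \approx 261.0 - 80.0 i$)
$L + \left(251 - 53\right) = \left(261 - 80 i\right) + \left(251 - 53\right) = \left(261 - 80 i\right) + 198 = 459 - 80 i$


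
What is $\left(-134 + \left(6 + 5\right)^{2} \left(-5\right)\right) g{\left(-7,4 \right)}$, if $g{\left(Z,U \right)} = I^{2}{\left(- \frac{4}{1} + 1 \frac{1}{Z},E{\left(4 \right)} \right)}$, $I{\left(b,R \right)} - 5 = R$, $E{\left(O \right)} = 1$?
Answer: $-26604$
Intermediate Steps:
$I{\left(b,R \right)} = 5 + R$
$g{\left(Z,U \right)} = 36$ ($g{\left(Z,U \right)} = \left(5 + 1\right)^{2} = 6^{2} = 36$)
$\left(-134 + \left(6 + 5\right)^{2} \left(-5\right)\right) g{\left(-7,4 \right)} = \left(-134 + \left(6 + 5\right)^{2} \left(-5\right)\right) 36 = \left(-134 + 11^{2} \left(-5\right)\right) 36 = \left(-134 + 121 \left(-5\right)\right) 36 = \left(-134 - 605\right) 36 = \left(-739\right) 36 = -26604$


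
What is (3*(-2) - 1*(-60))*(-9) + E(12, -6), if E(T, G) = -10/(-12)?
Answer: -2911/6 ≈ -485.17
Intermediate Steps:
E(T, G) = ⅚ (E(T, G) = -10*(-1/12) = ⅚)
(3*(-2) - 1*(-60))*(-9) + E(12, -6) = (3*(-2) - 1*(-60))*(-9) + ⅚ = (-6 + 60)*(-9) + ⅚ = 54*(-9) + ⅚ = -486 + ⅚ = -2911/6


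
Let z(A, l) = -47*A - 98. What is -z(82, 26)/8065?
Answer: 3952/8065 ≈ 0.49002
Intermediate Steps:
z(A, l) = -98 - 47*A
-z(82, 26)/8065 = -(-98 - 47*82)/8065 = -(-98 - 3854)/8065 = -(-3952)/8065 = -1*(-3952/8065) = 3952/8065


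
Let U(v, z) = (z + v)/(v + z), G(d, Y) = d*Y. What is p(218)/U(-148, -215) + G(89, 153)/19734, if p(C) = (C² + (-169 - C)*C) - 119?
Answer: -243124919/6578 ≈ -36960.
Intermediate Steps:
G(d, Y) = Y*d
U(v, z) = 1 (U(v, z) = (v + z)/(v + z) = 1)
p(C) = -119 + C² + C*(-169 - C) (p(C) = (C² + C*(-169 - C)) - 119 = -119 + C² + C*(-169 - C))
p(218)/U(-148, -215) + G(89, 153)/19734 = (-119 - 169*218)/1 + (153*89)/19734 = (-119 - 36842)*1 + 13617*(1/19734) = -36961*1 + 4539/6578 = -36961 + 4539/6578 = -243124919/6578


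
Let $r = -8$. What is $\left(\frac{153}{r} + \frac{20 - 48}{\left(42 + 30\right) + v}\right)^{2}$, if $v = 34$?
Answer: $\frac{67584841}{179776} \approx 375.94$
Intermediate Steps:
$\left(\frac{153}{r} + \frac{20 - 48}{\left(42 + 30\right) + v}\right)^{2} = \left(\frac{153}{-8} + \frac{20 - 48}{\left(42 + 30\right) + 34}\right)^{2} = \left(153 \left(- \frac{1}{8}\right) + \frac{20 - 48}{72 + 34}\right)^{2} = \left(- \frac{153}{8} - \frac{28}{106}\right)^{2} = \left(- \frac{153}{8} - \frac{14}{53}\right)^{2} = \left(- \frac{8221}{424}\right)^{2} = \frac{67584841}{179776}$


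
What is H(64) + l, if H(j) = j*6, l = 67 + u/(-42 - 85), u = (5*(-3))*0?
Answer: 451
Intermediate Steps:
u = 0 (u = -15*0 = 0)
l = 67 (l = 67 + 0/(-42 - 85) = 67 + 0/(-127) = 67 + 0*(-1/127) = 67 + 0 = 67)
H(j) = 6*j
H(64) + l = 6*64 + 67 = 384 + 67 = 451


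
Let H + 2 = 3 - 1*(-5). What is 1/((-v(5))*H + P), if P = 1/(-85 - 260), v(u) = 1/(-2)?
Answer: 345/1034 ≈ 0.33366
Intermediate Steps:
v(u) = -½
H = 6 (H = -2 + (3 - 1*(-5)) = -2 + (3 + 5) = -2 + 8 = 6)
P = -1/345 (P = 1/(-345) = -1/345 ≈ -0.0028986)
1/((-v(5))*H + P) = 1/(-1*(-½)*6 - 1/345) = 1/((½)*6 - 1/345) = 1/(3 - 1/345) = 1/(1034/345) = 345/1034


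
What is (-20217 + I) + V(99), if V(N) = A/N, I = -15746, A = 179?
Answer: -3560158/99 ≈ -35961.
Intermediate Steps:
V(N) = 179/N
(-20217 + I) + V(99) = (-20217 - 15746) + 179/99 = -35963 + 179*(1/99) = -35963 + 179/99 = -3560158/99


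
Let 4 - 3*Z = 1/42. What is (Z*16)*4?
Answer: 5344/63 ≈ 84.825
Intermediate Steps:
Z = 167/126 (Z = 4/3 - ⅓/42 = 4/3 - ⅓*1/42 = 4/3 - 1/126 = 167/126 ≈ 1.3254)
(Z*16)*4 = ((167/126)*16)*4 = (1336/63)*4 = 5344/63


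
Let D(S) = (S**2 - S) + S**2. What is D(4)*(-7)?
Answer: -196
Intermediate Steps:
D(S) = -S + 2*S**2
D(4)*(-7) = (4*(-1 + 2*4))*(-7) = (4*(-1 + 8))*(-7) = (4*7)*(-7) = 28*(-7) = -196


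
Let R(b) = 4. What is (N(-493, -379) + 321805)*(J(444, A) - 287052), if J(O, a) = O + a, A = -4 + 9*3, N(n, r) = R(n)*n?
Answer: -91659340305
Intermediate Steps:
N(n, r) = 4*n
A = 23 (A = -4 + 27 = 23)
(N(-493, -379) + 321805)*(J(444, A) - 287052) = (4*(-493) + 321805)*((444 + 23) - 287052) = (-1972 + 321805)*(467 - 287052) = 319833*(-286585) = -91659340305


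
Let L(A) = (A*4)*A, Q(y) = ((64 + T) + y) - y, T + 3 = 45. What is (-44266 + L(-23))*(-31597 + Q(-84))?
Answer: 1327345650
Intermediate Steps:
T = 42 (T = -3 + 45 = 42)
Q(y) = 106 (Q(y) = ((64 + 42) + y) - y = (106 + y) - y = 106)
L(A) = 4*A² (L(A) = (4*A)*A = 4*A²)
(-44266 + L(-23))*(-31597 + Q(-84)) = (-44266 + 4*(-23)²)*(-31597 + 106) = (-44266 + 4*529)*(-31491) = (-44266 + 2116)*(-31491) = -42150*(-31491) = 1327345650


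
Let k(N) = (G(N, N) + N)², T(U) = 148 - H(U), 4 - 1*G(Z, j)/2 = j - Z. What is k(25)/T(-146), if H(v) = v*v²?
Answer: 363/1037428 ≈ 0.00034990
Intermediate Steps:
H(v) = v³
G(Z, j) = 8 - 2*j + 2*Z (G(Z, j) = 8 - 2*(j - Z) = 8 + (-2*j + 2*Z) = 8 - 2*j + 2*Z)
T(U) = 148 - U³
k(N) = (8 + N)² (k(N) = ((8 - 2*N + 2*N) + N)² = (8 + N)²)
k(25)/T(-146) = (8 + 25)²/(148 - 1*(-146)³) = 33²/(148 - 1*(-3112136)) = 1089/(148 + 3112136) = 1089/3112284 = 1089*(1/3112284) = 363/1037428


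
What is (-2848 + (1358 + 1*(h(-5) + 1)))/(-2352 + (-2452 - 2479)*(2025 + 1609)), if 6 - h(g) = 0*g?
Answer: 1483/17921606 ≈ 8.2749e-5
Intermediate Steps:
h(g) = 6 (h(g) = 6 - 0*g = 6 - 1*0 = 6 + 0 = 6)
(-2848 + (1358 + 1*(h(-5) + 1)))/(-2352 + (-2452 - 2479)*(2025 + 1609)) = (-2848 + (1358 + 1*(6 + 1)))/(-2352 + (-2452 - 2479)*(2025 + 1609)) = (-2848 + (1358 + 1*7))/(-2352 - 4931*3634) = (-2848 + (1358 + 7))/(-2352 - 17919254) = (-2848 + 1365)/(-17921606) = -1483*(-1/17921606) = 1483/17921606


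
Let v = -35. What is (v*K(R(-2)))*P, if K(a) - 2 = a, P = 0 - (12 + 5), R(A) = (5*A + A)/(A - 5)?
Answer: 2210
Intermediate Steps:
R(A) = 6*A/(-5 + A) (R(A) = (6*A)/(-5 + A) = 6*A/(-5 + A))
P = -17 (P = 0 - 1*17 = 0 - 17 = -17)
K(a) = 2 + a
(v*K(R(-2)))*P = -35*(2 + 6*(-2)/(-5 - 2))*(-17) = -35*(2 + 6*(-2)/(-7))*(-17) = -35*(2 + 6*(-2)*(-⅐))*(-17) = -35*(2 + 12/7)*(-17) = -35*26/7*(-17) = -130*(-17) = 2210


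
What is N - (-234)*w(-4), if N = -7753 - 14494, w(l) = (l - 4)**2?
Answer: -7271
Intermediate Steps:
w(l) = (-4 + l)**2
N = -22247
N - (-234)*w(-4) = -22247 - (-234)*(-4 - 4)**2 = -22247 - (-234)*(-8)**2 = -22247 - (-234)*64 = -22247 - 1*(-14976) = -22247 + 14976 = -7271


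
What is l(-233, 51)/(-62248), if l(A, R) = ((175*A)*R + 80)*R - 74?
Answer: 106051769/62248 ≈ 1703.7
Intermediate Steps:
l(A, R) = -74 + R*(80 + 175*A*R) (l(A, R) = (175*A*R + 80)*R - 74 = (80 + 175*A*R)*R - 74 = R*(80 + 175*A*R) - 74 = -74 + R*(80 + 175*A*R))
l(-233, 51)/(-62248) = (-74 + 80*51 + 175*(-233)*51**2)/(-62248) = (-74 + 4080 + 175*(-233)*2601)*(-1/62248) = (-74 + 4080 - 106055775)*(-1/62248) = -106051769*(-1/62248) = 106051769/62248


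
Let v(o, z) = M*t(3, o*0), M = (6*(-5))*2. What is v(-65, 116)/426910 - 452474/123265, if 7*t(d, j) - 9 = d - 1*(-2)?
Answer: -19318046714/5262306115 ≈ -3.6710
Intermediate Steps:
t(d, j) = 11/7 + d/7 (t(d, j) = 9/7 + (d - 1*(-2))/7 = 9/7 + (d + 2)/7 = 9/7 + (2 + d)/7 = 9/7 + (2/7 + d/7) = 11/7 + d/7)
M = -60 (M = -30*2 = -60)
v(o, z) = -120 (v(o, z) = -60*(11/7 + (1/7)*3) = -60*(11/7 + 3/7) = -60*2 = -120)
v(-65, 116)/426910 - 452474/123265 = -120/426910 - 452474/123265 = -120*1/426910 - 452474*1/123265 = -12/42691 - 452474/123265 = -19318046714/5262306115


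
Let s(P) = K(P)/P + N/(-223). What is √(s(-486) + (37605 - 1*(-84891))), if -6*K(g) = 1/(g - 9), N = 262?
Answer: √483596196155084705/1986930 ≈ 349.99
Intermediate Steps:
K(g) = -1/(6*(-9 + g)) (K(g) = -1/(6*(g - 9)) = -1/(6*(-9 + g)))
s(P) = -262/223 - 1/(P*(-54 + 6*P)) (s(P) = (-1/(-54 + 6*P))/P + 262/(-223) = -1/(P*(-54 + 6*P)) + 262*(-1/223) = -1/(P*(-54 + 6*P)) - 262/223 = -262/223 - 1/(P*(-54 + 6*P)))
√(s(-486) + (37605 - 1*(-84891))) = √((1/1338)*(-223 - 1572*(-486)*(-9 - 486))/(-486*(-9 - 486)) + (37605 - 1*(-84891))) = √((1/1338)*(-1/486)*(-223 - 1572*(-486)*(-495))/(-495) + (37605 + 84891)) = √((1/1338)*(-1/486)*(-1/495)*(-223 - 378176040) + 122496) = √((1/1338)*(-1/486)*(-1/495)*(-378176263) + 122496) = √(-378176263/321882660 + 122496) = √(39428960143097/321882660) = √483596196155084705/1986930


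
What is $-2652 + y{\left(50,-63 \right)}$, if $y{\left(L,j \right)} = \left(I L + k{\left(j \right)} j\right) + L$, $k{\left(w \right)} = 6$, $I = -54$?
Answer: $-5680$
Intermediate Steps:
$y{\left(L,j \right)} = - 53 L + 6 j$ ($y{\left(L,j \right)} = \left(- 54 L + 6 j\right) + L = - 53 L + 6 j$)
$-2652 + y{\left(50,-63 \right)} = -2652 + \left(\left(-53\right) 50 + 6 \left(-63\right)\right) = -2652 - 3028 = -5680$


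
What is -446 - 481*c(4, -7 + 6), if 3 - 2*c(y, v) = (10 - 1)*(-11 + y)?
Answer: -16319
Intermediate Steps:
c(y, v) = 51 - 9*y/2 (c(y, v) = 3/2 - (10 - 1)*(-11 + y)/2 = 3/2 - 9*(-11 + y)/2 = 3/2 - (-99 + 9*y)/2 = 3/2 + (99/2 - 9*y/2) = 51 - 9*y/2)
-446 - 481*c(4, -7 + 6) = -446 - 481*(51 - 9/2*4) = -446 - 481*(51 - 18) = -446 - 481*33 = -446 - 15873 = -16319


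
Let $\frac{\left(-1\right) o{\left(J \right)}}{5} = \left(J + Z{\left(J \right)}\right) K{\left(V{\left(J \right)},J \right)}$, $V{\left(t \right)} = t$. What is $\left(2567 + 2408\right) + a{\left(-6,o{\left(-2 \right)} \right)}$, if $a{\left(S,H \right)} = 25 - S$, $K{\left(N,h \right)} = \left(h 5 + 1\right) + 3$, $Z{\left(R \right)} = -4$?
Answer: $5006$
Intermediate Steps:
$K{\left(N,h \right)} = 4 + 5 h$ ($K{\left(N,h \right)} = \left(5 h + 1\right) + 3 = \left(1 + 5 h\right) + 3 = 4 + 5 h$)
$o{\left(J \right)} = - 5 \left(-4 + J\right) \left(4 + 5 J\right)$ ($o{\left(J \right)} = - 5 \left(J - 4\right) \left(4 + 5 J\right) = - 5 \left(-4 + J\right) \left(4 + 5 J\right)$)
$\left(2567 + 2408\right) + a{\left(-6,o{\left(-2 \right)} \right)} = \left(2567 + 2408\right) + \left(25 - -6\right) = 4975 + \left(25 + 6\right) = 4975 + 31 = 5006$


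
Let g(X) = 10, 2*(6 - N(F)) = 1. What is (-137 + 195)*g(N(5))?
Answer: 580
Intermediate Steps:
N(F) = 11/2 (N(F) = 6 - ½*1 = 6 - ½ = 11/2)
(-137 + 195)*g(N(5)) = (-137 + 195)*10 = 58*10 = 580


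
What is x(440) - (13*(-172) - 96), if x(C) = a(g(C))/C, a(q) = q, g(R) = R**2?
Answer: 2772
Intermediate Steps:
x(C) = C (x(C) = C**2/C = C)
x(440) - (13*(-172) - 96) = 440 - (13*(-172) - 96) = 440 - (-2236 - 96) = 440 - 1*(-2332) = 440 + 2332 = 2772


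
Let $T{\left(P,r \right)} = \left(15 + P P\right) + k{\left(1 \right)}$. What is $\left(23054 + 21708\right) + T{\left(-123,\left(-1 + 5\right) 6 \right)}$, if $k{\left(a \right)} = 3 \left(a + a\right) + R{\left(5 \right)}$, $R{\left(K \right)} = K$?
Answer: $59917$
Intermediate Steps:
$k{\left(a \right)} = 5 + 6 a$ ($k{\left(a \right)} = 3 \left(a + a\right) + 5 = 3 \cdot 2 a + 5 = 6 a + 5 = 5 + 6 a$)
$T{\left(P,r \right)} = 26 + P^{2}$ ($T{\left(P,r \right)} = \left(15 + P P\right) + \left(5 + 6 \cdot 1\right) = \left(15 + P^{2}\right) + \left(5 + 6\right) = \left(15 + P^{2}\right) + 11 = 26 + P^{2}$)
$\left(23054 + 21708\right) + T{\left(-123,\left(-1 + 5\right) 6 \right)} = \left(23054 + 21708\right) + \left(26 + \left(-123\right)^{2}\right) = 44762 + \left(26 + 15129\right) = 44762 + 15155 = 59917$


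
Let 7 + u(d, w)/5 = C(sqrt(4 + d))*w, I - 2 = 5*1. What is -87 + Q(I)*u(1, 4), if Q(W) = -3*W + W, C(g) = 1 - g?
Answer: 123 + 280*sqrt(5) ≈ 749.10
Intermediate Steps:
I = 7 (I = 2 + 5*1 = 2 + 5 = 7)
Q(W) = -2*W
u(d, w) = -35 + 5*w*(1 - sqrt(4 + d)) (u(d, w) = -35 + 5*((1 - sqrt(4 + d))*w) = -35 + 5*(w*(1 - sqrt(4 + d))) = -35 + 5*w*(1 - sqrt(4 + d)))
-87 + Q(I)*u(1, 4) = -87 + (-2*7)*(-35 + 5*4 - 5*4*sqrt(4 + 1)) = -87 - 14*(-35 + 20 - 5*4*sqrt(5)) = -87 - 14*(-35 + 20 - 20*sqrt(5)) = -87 - 14*(-15 - 20*sqrt(5)) = -87 + (210 + 280*sqrt(5)) = 123 + 280*sqrt(5)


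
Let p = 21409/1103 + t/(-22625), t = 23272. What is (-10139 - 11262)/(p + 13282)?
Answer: -534069980375/331916000359 ≈ -1.6091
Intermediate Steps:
p = 458709609/24955375 (p = 21409/1103 + 23272/(-22625) = 21409*(1/1103) + 23272*(-1/22625) = 21409/1103 - 23272/22625 = 458709609/24955375 ≈ 18.381)
(-10139 - 11262)/(p + 13282) = (-10139 - 11262)/(458709609/24955375 + 13282) = -21401/331916000359/24955375 = -21401*24955375/331916000359 = -534069980375/331916000359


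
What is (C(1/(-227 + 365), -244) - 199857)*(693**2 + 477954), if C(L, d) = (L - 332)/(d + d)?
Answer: -186906854890791/976 ≈ -1.9150e+11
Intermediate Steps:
C(L, d) = (-332 + L)/(2*d) (C(L, d) = (-332 + L)/((2*d)) = (-332 + L)*(1/(2*d)) = (-332 + L)/(2*d))
(C(1/(-227 + 365), -244) - 199857)*(693**2 + 477954) = ((1/2)*(-332 + 1/(-227 + 365))/(-244) - 199857)*(693**2 + 477954) = ((1/2)*(-1/244)*(-332 + 1/138) - 199857)*(480249 + 477954) = ((1/2)*(-1/244)*(-332 + 1/138) - 199857)*958203 = ((1/2)*(-1/244)*(-45815/138) - 199857)*958203 = (45815/67344 - 199857)*958203 = -13459123993/67344*958203 = -186906854890791/976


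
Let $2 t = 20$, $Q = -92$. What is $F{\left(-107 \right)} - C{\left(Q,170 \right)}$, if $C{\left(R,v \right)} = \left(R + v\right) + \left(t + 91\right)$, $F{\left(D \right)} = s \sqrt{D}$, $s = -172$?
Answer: $-179 - 172 i \sqrt{107} \approx -179.0 - 1779.2 i$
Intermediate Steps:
$t = 10$ ($t = \frac{1}{2} \cdot 20 = 10$)
$F{\left(D \right)} = - 172 \sqrt{D}$
$C{\left(R,v \right)} = 101 + R + v$ ($C{\left(R,v \right)} = \left(R + v\right) + \left(10 + 91\right) = \left(R + v\right) + 101 = 101 + R + v$)
$F{\left(-107 \right)} - C{\left(Q,170 \right)} = - 172 \sqrt{-107} - \left(101 - 92 + 170\right) = - 172 i \sqrt{107} - 179 = -179 - 172 i \sqrt{107}$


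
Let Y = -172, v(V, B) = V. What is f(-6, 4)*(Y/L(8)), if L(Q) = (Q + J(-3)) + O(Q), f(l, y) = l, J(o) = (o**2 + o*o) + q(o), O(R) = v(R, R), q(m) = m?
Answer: 1032/31 ≈ 33.290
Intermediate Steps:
O(R) = R
J(o) = o + 2*o**2 (J(o) = (o**2 + o*o) + o = (o**2 + o**2) + o = 2*o**2 + o = o + 2*o**2)
L(Q) = 15 + 2*Q (L(Q) = (Q - 3*(1 + 2*(-3))) + Q = (Q - 3*(1 - 6)) + Q = (Q - 3*(-5)) + Q = (Q + 15) + Q = (15 + Q) + Q = 15 + 2*Q)
f(-6, 4)*(Y/L(8)) = -(-1032)/(15 + 2*8) = -(-1032)/(15 + 16) = -(-1032)/31 = -6*(-172/31) = 1032/31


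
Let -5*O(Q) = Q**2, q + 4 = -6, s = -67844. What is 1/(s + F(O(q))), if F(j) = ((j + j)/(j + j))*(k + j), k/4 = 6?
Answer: -1/67840 ≈ -1.4741e-5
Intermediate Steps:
q = -10 (q = -4 - 6 = -10)
O(Q) = -Q**2/5
k = 24 (k = 4*6 = 24)
F(j) = 24 + j (F(j) = ((j + j)/(j + j))*(24 + j) = ((2*j)/((2*j)))*(24 + j) = ((2*j)*(1/(2*j)))*(24 + j) = 1*(24 + j) = 24 + j)
1/(s + F(O(q))) = 1/(-67844 + (24 - 1/5*(-10)**2)) = 1/(-67844 + (24 - 1/5*100)) = 1/(-67844 + (24 - 20)) = 1/(-67844 + 4) = 1/(-67840) = -1/67840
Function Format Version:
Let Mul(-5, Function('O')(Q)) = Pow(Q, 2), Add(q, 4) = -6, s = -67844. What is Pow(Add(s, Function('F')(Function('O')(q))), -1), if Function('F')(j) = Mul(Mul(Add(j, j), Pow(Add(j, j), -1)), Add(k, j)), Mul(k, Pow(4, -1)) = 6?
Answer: Rational(-1, 67840) ≈ -1.4741e-5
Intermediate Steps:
q = -10 (q = Add(-4, -6) = -10)
Function('O')(Q) = Mul(Rational(-1, 5), Pow(Q, 2))
k = 24 (k = Mul(4, 6) = 24)
Function('F')(j) = Add(24, j) (Function('F')(j) = Mul(Mul(Add(j, j), Pow(Add(j, j), -1)), Add(24, j)) = Mul(Mul(Mul(2, j), Pow(Mul(2, j), -1)), Add(24, j)) = Mul(Mul(Mul(2, j), Mul(Rational(1, 2), Pow(j, -1))), Add(24, j)) = Mul(1, Add(24, j)) = Add(24, j))
Pow(Add(s, Function('F')(Function('O')(q))), -1) = Pow(Add(-67844, Add(24, Mul(Rational(-1, 5), Pow(-10, 2)))), -1) = Pow(Add(-67844, Add(24, Mul(Rational(-1, 5), 100))), -1) = Pow(Add(-67844, Add(24, -20)), -1) = Pow(Add(-67844, 4), -1) = Pow(-67840, -1) = Rational(-1, 67840)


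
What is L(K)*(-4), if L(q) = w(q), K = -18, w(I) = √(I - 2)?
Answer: -8*I*√5 ≈ -17.889*I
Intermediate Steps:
w(I) = √(-2 + I)
L(q) = √(-2 + q)
L(K)*(-4) = √(-2 - 18)*(-4) = √(-20)*(-4) = (2*I*√5)*(-4) = -8*I*√5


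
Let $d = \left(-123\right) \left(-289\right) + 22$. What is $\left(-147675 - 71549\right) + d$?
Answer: $-183655$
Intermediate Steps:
$d = 35569$ ($d = 35547 + 22 = 35569$)
$\left(-147675 - 71549\right) + d = \left(-147675 - 71549\right) + 35569 = -219224 + 35569 = -183655$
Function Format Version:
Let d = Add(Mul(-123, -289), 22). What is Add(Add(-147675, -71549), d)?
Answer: -183655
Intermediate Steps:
d = 35569 (d = Add(35547, 22) = 35569)
Add(Add(-147675, -71549), d) = Add(Add(-147675, -71549), 35569) = Add(-219224, 35569) = -183655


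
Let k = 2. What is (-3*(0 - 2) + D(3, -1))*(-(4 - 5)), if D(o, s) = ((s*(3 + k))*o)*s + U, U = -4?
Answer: 17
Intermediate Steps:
D(o, s) = -4 + 5*o*s**2 (D(o, s) = ((s*(3 + 2))*o)*s - 4 = ((s*5)*o)*s - 4 = ((5*s)*o)*s - 4 = (5*o*s)*s - 4 = 5*o*s**2 - 4 = -4 + 5*o*s**2)
(-3*(0 - 2) + D(3, -1))*(-(4 - 5)) = (-3*(0 - 2) + (-4 + 5*3*(-1)**2))*(-(4 - 5)) = (-3*(-2) + (-4 + 5*3*1))*(-1*(-1)) = (6 + (-4 + 15))*1 = (6 + 11)*1 = 17*1 = 17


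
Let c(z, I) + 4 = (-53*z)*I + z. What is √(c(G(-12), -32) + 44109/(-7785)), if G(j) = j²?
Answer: 3*√20315001615/865 ≈ 494.33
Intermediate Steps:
c(z, I) = -4 + z - 53*I*z (c(z, I) = -4 + ((-53*z)*I + z) = -4 + (-53*I*z + z) = -4 + (z - 53*I*z) = -4 + z - 53*I*z)
√(c(G(-12), -32) + 44109/(-7785)) = √((-4 + (-12)² - 53*(-32)*(-12)²) + 44109/(-7785)) = √((-4 + 144 - 53*(-32)*144) + 44109*(-1/7785)) = √((-4 + 144 + 244224) - 4901/865) = √(244364 - 4901/865) = √(211369959/865) = 3*√20315001615/865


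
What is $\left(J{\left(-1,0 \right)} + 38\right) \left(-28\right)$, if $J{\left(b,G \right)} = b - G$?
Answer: $-1036$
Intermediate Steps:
$\left(J{\left(-1,0 \right)} + 38\right) \left(-28\right) = \left(\left(-1 - 0\right) + 38\right) \left(-28\right) = \left(\left(-1 + 0\right) + 38\right) \left(-28\right) = \left(-1 + 38\right) \left(-28\right) = 37 \left(-28\right) = -1036$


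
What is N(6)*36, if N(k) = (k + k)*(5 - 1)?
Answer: 1728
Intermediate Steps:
N(k) = 8*k (N(k) = (2*k)*4 = 8*k)
N(6)*36 = (8*6)*36 = 48*36 = 1728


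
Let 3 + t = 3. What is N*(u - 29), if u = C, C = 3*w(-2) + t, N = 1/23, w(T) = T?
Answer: -35/23 ≈ -1.5217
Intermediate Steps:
t = 0 (t = -3 + 3 = 0)
N = 1/23 ≈ 0.043478
C = -6 (C = 3*(-2) + 0 = -6 + 0 = -6)
u = -6
N*(u - 29) = (-6 - 29)/23 = (1/23)*(-35) = -35/23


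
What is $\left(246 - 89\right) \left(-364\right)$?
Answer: $-57148$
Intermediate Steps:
$\left(246 - 89\right) \left(-364\right) = 157 \left(-364\right) = -57148$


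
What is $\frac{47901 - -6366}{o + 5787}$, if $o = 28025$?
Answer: $\frac{54267}{33812} \approx 1.605$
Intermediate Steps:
$\frac{47901 - -6366}{o + 5787} = \frac{47901 - -6366}{28025 + 5787} = \frac{47901 + \left(-12221 + 18587\right)}{33812} = \left(47901 + 6366\right) \frac{1}{33812} = 54267 \cdot \frac{1}{33812} = \frac{54267}{33812}$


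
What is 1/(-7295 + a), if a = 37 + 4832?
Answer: -1/2426 ≈ -0.00041220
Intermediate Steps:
a = 4869
1/(-7295 + a) = 1/(-7295 + 4869) = 1/(-2426) = -1/2426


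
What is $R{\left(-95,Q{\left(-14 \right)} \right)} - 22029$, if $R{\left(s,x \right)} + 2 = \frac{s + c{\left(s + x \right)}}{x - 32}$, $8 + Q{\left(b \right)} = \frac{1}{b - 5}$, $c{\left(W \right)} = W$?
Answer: $- \frac{16761828}{761} \approx -22026.0$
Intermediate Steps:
$Q{\left(b \right)} = -8 + \frac{1}{-5 + b}$ ($Q{\left(b \right)} = -8 + \frac{1}{b - 5} = -8 + \frac{1}{-5 + b}$)
$R{\left(s,x \right)} = -2 + \frac{x + 2 s}{-32 + x}$ ($R{\left(s,x \right)} = -2 + \frac{s + \left(s + x\right)}{x - 32} = -2 + \frac{x + 2 s}{-32 + x}$)
$R{\left(-95,Q{\left(-14 \right)} \right)} - 22029 = \frac{64 - \frac{41 - -112}{-5 - 14} + 2 \left(-95\right)}{-32 + \frac{41 - -112}{-5 - 14}} - 22029 = \frac{64 - \frac{41 + 112}{-19} - 190}{-32 + \frac{41 + 112}{-19}} - 22029 = \frac{64 - \left(- \frac{1}{19}\right) 153 - 190}{-32 - \frac{153}{19}} - 22029 = \frac{64 - - \frac{153}{19} - 190}{-32 - \frac{153}{19}} - 22029 = \frac{64 + \frac{153}{19} - 190}{- \frac{761}{19}} - 22029 = \left(- \frac{19}{761}\right) \left(- \frac{2241}{19}\right) - 22029 = \frac{2241}{761} - 22029 = - \frac{16761828}{761}$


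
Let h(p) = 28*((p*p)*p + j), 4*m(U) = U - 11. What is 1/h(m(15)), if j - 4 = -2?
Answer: 1/84 ≈ 0.011905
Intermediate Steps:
j = 2 (j = 4 - 2 = 2)
m(U) = -11/4 + U/4 (m(U) = (U - 11)/4 = (-11 + U)/4 = -11/4 + U/4)
h(p) = 56 + 28*p³ (h(p) = 28*((p*p)*p + 2) = 28*(p²*p + 2) = 28*(p³ + 2) = 28*(2 + p³) = 56 + 28*p³)
1/h(m(15)) = 1/(56 + 28*(-11/4 + (¼)*15)³) = 1/(56 + 28*(-11/4 + 15/4)³) = 1/(56 + 28*1³) = 1/(56 + 28*1) = 1/(56 + 28) = 1/84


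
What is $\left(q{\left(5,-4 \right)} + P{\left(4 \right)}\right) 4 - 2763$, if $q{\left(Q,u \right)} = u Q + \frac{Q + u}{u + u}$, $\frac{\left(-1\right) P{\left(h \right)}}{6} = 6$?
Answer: $- \frac{5975}{2} \approx -2987.5$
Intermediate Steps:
$P{\left(h \right)} = -36$ ($P{\left(h \right)} = \left(-6\right) 6 = -36$)
$q{\left(Q,u \right)} = Q u + \frac{Q + u}{2 u}$
$\left(q{\left(5,-4 \right)} + P{\left(4 \right)}\right) 4 - 2763 = \left(\left(\frac{1}{2} + 5 \left(-4\right) + \frac{1}{2} \cdot 5 \frac{1}{-4}\right) - 36\right) 4 - 2763 = \left(\left(\frac{1}{2} - 20 + \frac{1}{2} \cdot 5 \left(- \frac{1}{4}\right)\right) - 36\right) 4 - 2763 = \left(\left(\frac{1}{2} - 20 - \frac{5}{8}\right) - 36\right) 4 - 2763 = \left(- \frac{161}{8} - 36\right) 4 - 2763 = \left(- \frac{449}{8}\right) 4 - 2763 = - \frac{449}{2} - 2763 = - \frac{5975}{2}$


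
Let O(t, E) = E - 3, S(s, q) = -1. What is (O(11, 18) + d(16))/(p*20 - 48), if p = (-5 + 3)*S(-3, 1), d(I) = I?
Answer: -31/8 ≈ -3.8750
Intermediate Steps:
O(t, E) = -3 + E
p = 2 (p = (-5 + 3)*(-1) = -2*(-1) = 2)
(O(11, 18) + d(16))/(p*20 - 48) = ((-3 + 18) + 16)/(2*20 - 48) = (15 + 16)/(40 - 48) = 31/(-8) = 31*(-⅛) = -31/8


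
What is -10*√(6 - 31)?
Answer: -50*I ≈ -50.0*I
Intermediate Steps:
-10*√(6 - 31) = -50*I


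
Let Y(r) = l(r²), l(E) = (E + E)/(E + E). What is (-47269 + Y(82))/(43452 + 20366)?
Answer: -23634/31909 ≈ -0.74067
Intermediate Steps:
l(E) = 1 (l(E) = (2*E)/((2*E)) = (2*E)*(1/(2*E)) = 1)
Y(r) = 1
(-47269 + Y(82))/(43452 + 20366) = (-47269 + 1)/(43452 + 20366) = -47268/63818 = -47268*1/63818 = -23634/31909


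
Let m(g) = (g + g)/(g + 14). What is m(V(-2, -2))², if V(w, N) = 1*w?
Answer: ⅑ ≈ 0.11111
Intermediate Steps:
V(w, N) = w
m(g) = 2*g/(14 + g) (m(g) = (2*g)/(14 + g) = 2*g/(14 + g))
m(V(-2, -2))² = (2*(-2)/(14 - 2))² = (2*(-2)/12)² = (2*(-2)*(1/12))² = (-⅓)² = ⅑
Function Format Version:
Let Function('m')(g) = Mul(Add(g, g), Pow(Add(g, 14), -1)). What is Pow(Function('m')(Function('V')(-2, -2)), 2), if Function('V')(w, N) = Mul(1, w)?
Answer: Rational(1, 9) ≈ 0.11111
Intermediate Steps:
Function('V')(w, N) = w
Function('m')(g) = Mul(2, g, Pow(Add(14, g), -1)) (Function('m')(g) = Mul(Mul(2, g), Pow(Add(14, g), -1)) = Mul(2, g, Pow(Add(14, g), -1)))
Pow(Function('m')(Function('V')(-2, -2)), 2) = Pow(Mul(2, -2, Pow(Add(14, -2), -1)), 2) = Pow(Mul(2, -2, Pow(12, -1)), 2) = Pow(Mul(2, -2, Rational(1, 12)), 2) = Pow(Rational(-1, 3), 2) = Rational(1, 9)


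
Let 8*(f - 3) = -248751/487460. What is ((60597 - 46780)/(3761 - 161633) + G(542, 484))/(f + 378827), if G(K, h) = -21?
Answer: -811408611170/14576672291578683 ≈ -5.5665e-5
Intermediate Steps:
f = 11450289/3899680 (f = 3 + (-248751/487460)/8 = 3 + (-248751*1/487460)/8 = 3 + (⅛)*(-248751/487460) = 3 - 248751/3899680 = 11450289/3899680 ≈ 2.9362)
((60597 - 46780)/(3761 - 161633) + G(542, 484))/(f + 378827) = ((60597 - 46780)/(3761 - 161633) - 21)/(11450289/3899680 + 378827) = (13817/(-157872) - 21)/(1477315525649/3899680) = (13817*(-1/157872) - 21)*(3899680/1477315525649) = (-13817/157872 - 21)*(3899680/1477315525649) = -3329129/157872*3899680/1477315525649 = -811408611170/14576672291578683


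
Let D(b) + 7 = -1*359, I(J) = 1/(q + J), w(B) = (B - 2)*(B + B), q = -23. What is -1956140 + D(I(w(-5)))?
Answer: -1956506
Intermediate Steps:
w(B) = 2*B*(-2 + B) (w(B) = (-2 + B)*(2*B) = 2*B*(-2 + B))
I(J) = 1/(-23 + J)
D(b) = -366 (D(b) = -7 - 1*359 = -7 - 359 = -366)
-1956140 + D(I(w(-5))) = -1956140 - 366 = -1956506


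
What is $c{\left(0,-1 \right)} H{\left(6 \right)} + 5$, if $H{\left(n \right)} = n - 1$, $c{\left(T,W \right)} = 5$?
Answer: $30$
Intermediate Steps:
$H{\left(n \right)} = -1 + n$
$c{\left(0,-1 \right)} H{\left(6 \right)} + 5 = 5 \left(-1 + 6\right) + 5 = 5 \cdot 5 + 5 = 25 + 5 = 30$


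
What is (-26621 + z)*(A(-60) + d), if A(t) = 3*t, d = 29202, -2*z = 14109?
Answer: -977330361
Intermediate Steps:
z = -14109/2 (z = -½*14109 = -14109/2 ≈ -7054.5)
(-26621 + z)*(A(-60) + d) = (-26621 - 14109/2)*(3*(-60) + 29202) = -67351*(-180 + 29202)/2 = -67351/2*29022 = -977330361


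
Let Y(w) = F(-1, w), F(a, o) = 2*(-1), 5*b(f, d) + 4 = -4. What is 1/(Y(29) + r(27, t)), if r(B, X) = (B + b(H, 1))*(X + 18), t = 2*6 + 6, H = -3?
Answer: 5/4562 ≈ 0.0010960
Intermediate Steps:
b(f, d) = -8/5 (b(f, d) = -4/5 + (1/5)*(-4) = -4/5 - 4/5 = -8/5)
t = 18 (t = 12 + 6 = 18)
F(a, o) = -2
Y(w) = -2
r(B, X) = (18 + X)*(-8/5 + B) (r(B, X) = (B - 8/5)*(X + 18) = (-8/5 + B)*(18 + X) = (18 + X)*(-8/5 + B))
1/(Y(29) + r(27, t)) = 1/(-2 + (-144/5 + 18*27 - 8/5*18 + 27*18)) = 1/(-2 + (-144/5 + 486 - 144/5 + 486)) = 1/(-2 + 4572/5) = 1/(4562/5) = 5/4562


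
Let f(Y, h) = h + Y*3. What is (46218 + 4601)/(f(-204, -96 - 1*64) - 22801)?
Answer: -50819/23573 ≈ -2.1558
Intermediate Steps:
f(Y, h) = h + 3*Y
(46218 + 4601)/(f(-204, -96 - 1*64) - 22801) = (46218 + 4601)/(((-96 - 1*64) + 3*(-204)) - 22801) = 50819/(((-96 - 64) - 612) - 22801) = 50819/((-160 - 612) - 22801) = 50819/(-772 - 22801) = 50819/(-23573) = 50819*(-1/23573) = -50819/23573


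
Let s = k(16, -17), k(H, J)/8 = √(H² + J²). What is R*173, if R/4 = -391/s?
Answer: -67643*√545/1090 ≈ -1448.8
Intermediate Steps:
k(H, J) = 8*√(H² + J²)
s = 8*√545 (s = 8*√(16² + (-17)²) = 8*√(256 + 289) = 8*√545 ≈ 186.76)
R = -391*√545/1090 (R = 4*(-391*√545/4360) = -391*√545/1090 ≈ -8.3743)
R*173 = -391*√545/1090*173 = -67643*√545/1090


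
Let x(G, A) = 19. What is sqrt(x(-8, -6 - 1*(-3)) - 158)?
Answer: I*sqrt(139) ≈ 11.79*I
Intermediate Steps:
sqrt(x(-8, -6 - 1*(-3)) - 158) = sqrt(19 - 158) = sqrt(-139) = I*sqrt(139)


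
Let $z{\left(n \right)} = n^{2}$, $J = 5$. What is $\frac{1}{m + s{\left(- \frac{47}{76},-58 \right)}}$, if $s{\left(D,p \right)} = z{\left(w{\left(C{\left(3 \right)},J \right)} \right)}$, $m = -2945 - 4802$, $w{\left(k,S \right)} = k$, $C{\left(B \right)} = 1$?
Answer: $- \frac{1}{7746} \approx -0.0001291$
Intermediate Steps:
$m = -7747$
$s{\left(D,p \right)} = 1$ ($s{\left(D,p \right)} = 1^{2} = 1$)
$\frac{1}{m + s{\left(- \frac{47}{76},-58 \right)}} = \frac{1}{-7747 + 1} = \frac{1}{-7746} = - \frac{1}{7746}$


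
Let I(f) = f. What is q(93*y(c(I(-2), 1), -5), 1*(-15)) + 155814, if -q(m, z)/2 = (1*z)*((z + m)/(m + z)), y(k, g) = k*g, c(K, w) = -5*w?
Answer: 155844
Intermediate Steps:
y(k, g) = g*k
q(m, z) = -2*z (q(m, z) = -2*1*z*(z + m)/(m + z) = -2*z*(m + z)/(m + z) = -2*z)
q(93*y(c(I(-2), 1), -5), 1*(-15)) + 155814 = -2*(-15) + 155814 = 30 + 155814 = 155844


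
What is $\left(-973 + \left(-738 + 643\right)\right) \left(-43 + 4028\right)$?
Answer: $-4255980$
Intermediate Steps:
$\left(-973 + \left(-738 + 643\right)\right) \left(-43 + 4028\right) = \left(-973 - 95\right) 3985 = \left(-1068\right) 3985 = -4255980$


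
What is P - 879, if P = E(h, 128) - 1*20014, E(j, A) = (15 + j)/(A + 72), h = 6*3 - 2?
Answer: -4178569/200 ≈ -20893.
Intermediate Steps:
h = 16 (h = 18 - 2 = 16)
E(j, A) = (15 + j)/(72 + A)
P = -4002769/200 (P = (15 + 16)/(72 + 128) - 1*20014 = 31/200 - 20014 = -4002769/200 ≈ -20014.)
P - 879 = -4002769/200 - 879 = -4178569/200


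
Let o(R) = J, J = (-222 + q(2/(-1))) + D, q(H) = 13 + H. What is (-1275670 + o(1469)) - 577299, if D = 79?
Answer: -1853101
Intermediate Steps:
J = -132 (J = (-222 + (13 + 2/(-1))) + 79 = (-222 + (13 + 2*(-1))) + 79 = (-222 + (13 - 2)) + 79 = (-222 + 11) + 79 = -211 + 79 = -132)
o(R) = -132
(-1275670 + o(1469)) - 577299 = (-1275670 - 132) - 577299 = -1275802 - 577299 = -1853101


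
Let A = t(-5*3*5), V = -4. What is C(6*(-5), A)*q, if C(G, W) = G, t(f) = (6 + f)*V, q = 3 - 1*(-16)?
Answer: -570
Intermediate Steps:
q = 19 (q = 3 + 16 = 19)
t(f) = -24 - 4*f (t(f) = (6 + f)*(-4) = -24 - 4*f)
A = 276 (A = -24 - 4*(-5*3)*5 = -24 - (-60)*5 = -24 - 4*(-75) = -24 + 300 = 276)
C(6*(-5), A)*q = (6*(-5))*19 = -30*19 = -570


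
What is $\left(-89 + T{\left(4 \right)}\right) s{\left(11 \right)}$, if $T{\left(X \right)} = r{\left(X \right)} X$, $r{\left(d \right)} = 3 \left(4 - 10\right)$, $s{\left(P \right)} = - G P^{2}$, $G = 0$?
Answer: $0$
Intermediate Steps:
$s{\left(P \right)} = 0$ ($s{\left(P \right)} = \left(-1\right) 0 P^{2} = 0 P^{2} = 0$)
$r{\left(d \right)} = -18$ ($r{\left(d \right)} = 3 \left(4 - 10\right) = 3 \left(-6\right) = -18$)
$T{\left(X \right)} = - 18 X$
$\left(-89 + T{\left(4 \right)}\right) s{\left(11 \right)} = \left(-89 - 72\right) 0 = \left(-161\right) 0 = 0$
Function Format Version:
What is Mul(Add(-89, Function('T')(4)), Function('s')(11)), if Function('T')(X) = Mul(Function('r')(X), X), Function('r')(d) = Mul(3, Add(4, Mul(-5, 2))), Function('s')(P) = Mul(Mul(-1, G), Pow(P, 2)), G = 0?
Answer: 0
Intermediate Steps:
Function('s')(P) = 0 (Function('s')(P) = Mul(Mul(-1, 0), Pow(P, 2)) = Mul(0, Pow(P, 2)) = 0)
Function('r')(d) = -18 (Function('r')(d) = Mul(3, Add(4, -10)) = Mul(3, -6) = -18)
Function('T')(X) = Mul(-18, X)
Mul(Add(-89, Function('T')(4)), Function('s')(11)) = Mul(Add(-89, Mul(-18, 4)), 0) = Mul(Add(-89, -72), 0) = Mul(-161, 0) = 0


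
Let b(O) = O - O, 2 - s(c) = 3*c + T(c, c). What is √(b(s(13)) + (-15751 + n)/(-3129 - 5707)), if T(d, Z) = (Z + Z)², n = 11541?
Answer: √4210/94 ≈ 0.69026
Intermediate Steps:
T(d, Z) = 4*Z² (T(d, Z) = (2*Z)² = 4*Z²)
s(c) = 2 - 4*c² - 3*c (s(c) = 2 - (3*c + 4*c²) = 2 + (-4*c² - 3*c) = 2 - 4*c² - 3*c)
b(O) = 0
√(b(s(13)) + (-15751 + n)/(-3129 - 5707)) = √(0 + (-15751 + 11541)/(-3129 - 5707)) = √(0 - 4210/(-8836)) = √(0 - 4210*(-1/8836)) = √(0 + 2105/4418) = √(2105/4418) = √4210/94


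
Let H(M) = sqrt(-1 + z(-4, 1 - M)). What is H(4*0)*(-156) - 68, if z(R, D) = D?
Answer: -68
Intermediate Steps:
H(M) = sqrt(-M) (H(M) = sqrt(-1 + (1 - M)) = sqrt(-M))
H(4*0)*(-156) - 68 = sqrt(-4*0)*(-156) - 68 = sqrt(-1*0)*(-156) - 68 = sqrt(0)*(-156) - 68 = 0*(-156) - 68 = 0 - 68 = -68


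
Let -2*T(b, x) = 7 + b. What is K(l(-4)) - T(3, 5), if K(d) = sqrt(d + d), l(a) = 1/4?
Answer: 5 + sqrt(2)/2 ≈ 5.7071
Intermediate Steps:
T(b, x) = -7/2 - b/2 (T(b, x) = -(7 + b)/2 = -7/2 - b/2)
l(a) = 1/4
K(d) = sqrt(2)*sqrt(d) (K(d) = sqrt(2*d) = sqrt(2)*sqrt(d))
K(l(-4)) - T(3, 5) = sqrt(2)*sqrt(1/4) - (-7/2 - 1/2*3) = sqrt(2)*(1/2) - (-7/2 - 3/2) = sqrt(2)/2 - 1*(-5) = sqrt(2)/2 + 5 = 5 + sqrt(2)/2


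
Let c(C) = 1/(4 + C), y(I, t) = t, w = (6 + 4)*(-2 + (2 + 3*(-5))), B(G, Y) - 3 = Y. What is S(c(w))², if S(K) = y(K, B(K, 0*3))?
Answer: 9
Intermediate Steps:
B(G, Y) = 3 + Y
w = -150 (w = 10*(-2 + (2 - 15)) = 10*(-2 - 13) = 10*(-15) = -150)
S(K) = 3 (S(K) = 3 + 0*3 = 3 + 0 = 3)
S(c(w))² = 3² = 9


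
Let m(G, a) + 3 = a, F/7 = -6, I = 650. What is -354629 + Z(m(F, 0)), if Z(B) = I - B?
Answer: -353976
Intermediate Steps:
F = -42 (F = 7*(-6) = -42)
m(G, a) = -3 + a
Z(B) = 650 - B
-354629 + Z(m(F, 0)) = -354629 + (650 - (-3 + 0)) = -354629 + (650 - 1*(-3)) = -354629 + (650 + 3) = -354629 + 653 = -353976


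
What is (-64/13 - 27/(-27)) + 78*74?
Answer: 74985/13 ≈ 5768.1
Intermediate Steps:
(-64/13 - 27/(-27)) + 78*74 = (-64*1/13 - 27*(-1/27)) + 5772 = (-64/13 + 1) + 5772 = -51/13 + 5772 = 74985/13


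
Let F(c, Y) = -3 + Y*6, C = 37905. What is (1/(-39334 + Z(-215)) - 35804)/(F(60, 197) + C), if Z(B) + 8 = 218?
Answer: -466931899/509707472 ≈ -0.91608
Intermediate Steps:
Z(B) = 210 (Z(B) = -8 + 218 = 210)
F(c, Y) = -3 + 6*Y
(1/(-39334 + Z(-215)) - 35804)/(F(60, 197) + C) = (1/(-39334 + 210) - 35804)/((-3 + 6*197) + 37905) = (1/(-39124) - 35804)/((-3 + 1182) + 37905) = (-1/39124 - 35804)/(1179 + 37905) = -1400795697/39124/39084 = -1400795697/39124*1/39084 = -466931899/509707472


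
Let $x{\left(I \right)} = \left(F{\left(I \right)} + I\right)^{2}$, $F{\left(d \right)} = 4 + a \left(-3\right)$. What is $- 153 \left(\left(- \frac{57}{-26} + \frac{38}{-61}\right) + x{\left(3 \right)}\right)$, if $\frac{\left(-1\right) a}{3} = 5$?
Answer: $- \frac{656528049}{1586} \approx -4.1395 \cdot 10^{5}$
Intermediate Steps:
$a = -15$ ($a = \left(-3\right) 5 = -15$)
$F{\left(d \right)} = 49$ ($F{\left(d \right)} = 4 - -45 = 4 + 45 = 49$)
$x{\left(I \right)} = \left(49 + I\right)^{2}$
$- 153 \left(\left(- \frac{57}{-26} + \frac{38}{-61}\right) + x{\left(3 \right)}\right) = - 153 \left(\left(- \frac{57}{-26} + \frac{38}{-61}\right) + \left(49 + 3\right)^{2}\right) = - 153 \left(\left(\left(-57\right) \left(- \frac{1}{26}\right) + 38 \left(- \frac{1}{61}\right)\right) + 52^{2}\right) = - 153 \left(\left(\frac{57}{26} - \frac{38}{61}\right) + 2704\right) = - 153 \left(\frac{2489}{1586} + 2704\right) = \left(-153\right) \frac{4291033}{1586} = - \frac{656528049}{1586}$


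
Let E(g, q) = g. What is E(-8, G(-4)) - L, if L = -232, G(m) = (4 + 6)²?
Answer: 224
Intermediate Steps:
G(m) = 100 (G(m) = 10² = 100)
E(-8, G(-4)) - L = -8 - 1*(-232) = -8 + 232 = 224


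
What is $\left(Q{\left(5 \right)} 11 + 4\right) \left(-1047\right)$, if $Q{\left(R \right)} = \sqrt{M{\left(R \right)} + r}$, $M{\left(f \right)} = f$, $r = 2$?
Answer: $-4188 - 11517 \sqrt{7} \approx -34659.0$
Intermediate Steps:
$Q{\left(R \right)} = \sqrt{2 + R}$ ($Q{\left(R \right)} = \sqrt{R + 2} = \sqrt{2 + R}$)
$\left(Q{\left(5 \right)} 11 + 4\right) \left(-1047\right) = \left(\sqrt{2 + 5} \cdot 11 + 4\right) \left(-1047\right) = \left(\sqrt{7} \cdot 11 + 4\right) \left(-1047\right) = \left(11 \sqrt{7} + 4\right) \left(-1047\right) = \left(4 + 11 \sqrt{7}\right) \left(-1047\right) = -4188 - 11517 \sqrt{7}$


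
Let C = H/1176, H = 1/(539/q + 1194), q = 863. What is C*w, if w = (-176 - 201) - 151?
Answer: -18986/50517089 ≈ -0.00037583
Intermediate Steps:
w = -528 (w = -377 - 151 = -528)
H = 863/1030961 (H = 1/(539/863 + 1194) = 1/(1030961/863) = 863/1030961 ≈ 0.00083708)
C = 863/1212410136 (C = (863/1030961)/1176 = (863/1030961)*(1/1176) = 863/1212410136 ≈ 7.1181e-7)
C*w = (863/1212410136)*(-528) = -18986/50517089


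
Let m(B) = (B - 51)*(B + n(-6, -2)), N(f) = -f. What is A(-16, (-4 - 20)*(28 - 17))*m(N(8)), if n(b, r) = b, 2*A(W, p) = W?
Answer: -6608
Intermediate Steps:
A(W, p) = W/2
m(B) = (-51 + B)*(-6 + B) (m(B) = (B - 51)*(B - 6) = (-51 + B)*(-6 + B))
A(-16, (-4 - 20)*(28 - 17))*m(N(8)) = ((1/2)*(-16))*(306 + (-1*8)**2 - (-57)*8) = -8*(306 + (-8)**2 - 57*(-8)) = -8*(306 + 64 + 456) = -8*826 = -6608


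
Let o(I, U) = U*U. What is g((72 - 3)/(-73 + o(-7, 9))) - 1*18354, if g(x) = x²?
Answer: -1169895/64 ≈ -18280.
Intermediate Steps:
o(I, U) = U²
g((72 - 3)/(-73 + o(-7, 9))) - 1*18354 = ((72 - 3)/(-73 + 9²))² - 1*18354 = (69/(-73 + 81))² - 18354 = (69/8)² - 18354 = 4761/64 - 18354 = -1169895/64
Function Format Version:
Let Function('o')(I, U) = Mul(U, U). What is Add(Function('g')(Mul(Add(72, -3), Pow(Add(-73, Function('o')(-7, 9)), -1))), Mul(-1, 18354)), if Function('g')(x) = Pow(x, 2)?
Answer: Rational(-1169895, 64) ≈ -18280.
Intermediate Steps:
Function('o')(I, U) = Pow(U, 2)
Add(Function('g')(Mul(Add(72, -3), Pow(Add(-73, Function('o')(-7, 9)), -1))), Mul(-1, 18354)) = Add(Pow(Mul(Add(72, -3), Pow(Add(-73, Pow(9, 2)), -1)), 2), Mul(-1, 18354)) = Add(Pow(Mul(69, Pow(Add(-73, 81), -1)), 2), -18354) = Add(Pow(Mul(69, Pow(8, -1)), 2), -18354) = Add(Pow(Mul(69, Rational(1, 8)), 2), -18354) = Add(Pow(Rational(69, 8), 2), -18354) = Add(Rational(4761, 64), -18354) = Rational(-1169895, 64)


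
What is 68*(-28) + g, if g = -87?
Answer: -1991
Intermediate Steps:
68*(-28) + g = 68*(-28) - 87 = -1904 - 87 = -1991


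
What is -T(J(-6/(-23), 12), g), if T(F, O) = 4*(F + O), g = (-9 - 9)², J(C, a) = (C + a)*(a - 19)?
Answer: -21912/23 ≈ -952.70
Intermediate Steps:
J(C, a) = (-19 + a)*(C + a) (J(C, a) = (C + a)*(-19 + a) = (-19 + a)*(C + a))
g = 324 (g = (-18)² = 324)
T(F, O) = 4*F + 4*O
-T(J(-6/(-23), 12), g) = -(4*(12² - (-114)/(-23) - 19*12 - 6/(-23)*12) + 4*324) = -(4*(144 - (-114)*(-1)/23 - 228 - 6*(-1/23)*12) + 1296) = -(4*(144 - 19*6/23 - 228 + (6/23)*12) + 1296) = -(4*(144 - 114/23 - 228 + 72/23) + 1296) = -(4*(-1974/23) + 1296) = -(-7896/23 + 1296) = -1*21912/23 = -21912/23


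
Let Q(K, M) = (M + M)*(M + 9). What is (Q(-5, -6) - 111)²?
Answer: 21609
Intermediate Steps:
Q(K, M) = 2*M*(9 + M) (Q(K, M) = (2*M)*(9 + M) = 2*M*(9 + M))
(Q(-5, -6) - 111)² = (2*(-6)*(9 - 6) - 111)² = (2*(-6)*3 - 111)² = (-36 - 111)² = (-147)² = 21609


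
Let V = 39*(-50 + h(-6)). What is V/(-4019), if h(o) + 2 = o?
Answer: 2262/4019 ≈ 0.56283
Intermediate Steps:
h(o) = -2 + o
V = -2262 (V = 39*(-50 + (-2 - 6)) = 39*(-50 - 8) = 39*(-58) = -2262)
V/(-4019) = -2262/(-4019) = -2262*(-1/4019) = 2262/4019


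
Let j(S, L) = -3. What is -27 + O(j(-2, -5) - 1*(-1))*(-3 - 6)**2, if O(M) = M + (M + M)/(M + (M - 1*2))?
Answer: -135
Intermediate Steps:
O(M) = M + 2*M/(-2 + 2*M) (O(M) = M + (2*M)/(M + (M - 2)) = M + (2*M)/(M + (-2 + M)) = M + (2*M)/(-2 + 2*M) = M + 2*M/(-2 + 2*M))
-27 + O(j(-2, -5) - 1*(-1))*(-3 - 6)**2 = -27 + ((-3 - 1*(-1))**2/(-1 + (-3 - 1*(-1))))*(-3 - 6)**2 = -27 + ((-3 + 1)**2/(-1 + (-3 + 1)))*(-9)**2 = -27 + ((-2)**2/(-1 - 2))*81 = -27 + (4/(-3))*81 = -27 + (4*(-1/3))*81 = -27 - 4/3*81 = -27 - 108 = -135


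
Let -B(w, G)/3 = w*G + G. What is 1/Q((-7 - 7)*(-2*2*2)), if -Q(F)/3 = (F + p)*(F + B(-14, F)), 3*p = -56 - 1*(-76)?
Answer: -1/1594880 ≈ -6.2701e-7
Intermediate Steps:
B(w, G) = -3*G - 3*G*w (B(w, G) = -3*(w*G + G) = -3*(G*w + G) = -3*(G + G*w) = -3*G - 3*G*w)
p = 20/3 (p = (-56 - 1*(-76))/3 = (-56 + 76)/3 = (⅓)*20 = 20/3 ≈ 6.6667)
Q(F) = -120*F*(20/3 + F) (Q(F) = -3*(F + 20/3)*(F - 3*F*(1 - 14)) = -3*(20/3 + F)*(F - 3*F*(-13)) = -3*(20/3 + F)*(F + 39*F) = -3*(20/3 + F)*40*F = -120*F*(20/3 + F))
1/Q((-7 - 7)*(-2*2*2)) = 1/(40*((-7 - 7)*(-2*2*2))*(-20 - 3*(-7 - 7)*-2*2*2)) = 1/(40*(-(-56)*2)*(-20 - (-42)*(-4*2))) = 1/(40*(-14*(-8))*(-20 - (-42)*(-8))) = 1/(40*112*(-20 - 3*112)) = 1/(40*112*(-20 - 336)) = 1/(40*112*(-356)) = 1/(-1594880) = -1/1594880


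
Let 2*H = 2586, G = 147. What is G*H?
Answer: 190071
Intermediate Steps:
H = 1293 (H = (1/2)*2586 = 1293)
G*H = 147*1293 = 190071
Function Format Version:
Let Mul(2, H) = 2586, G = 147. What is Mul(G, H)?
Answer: 190071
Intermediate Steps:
H = 1293 (H = Mul(Rational(1, 2), 2586) = 1293)
Mul(G, H) = Mul(147, 1293) = 190071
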